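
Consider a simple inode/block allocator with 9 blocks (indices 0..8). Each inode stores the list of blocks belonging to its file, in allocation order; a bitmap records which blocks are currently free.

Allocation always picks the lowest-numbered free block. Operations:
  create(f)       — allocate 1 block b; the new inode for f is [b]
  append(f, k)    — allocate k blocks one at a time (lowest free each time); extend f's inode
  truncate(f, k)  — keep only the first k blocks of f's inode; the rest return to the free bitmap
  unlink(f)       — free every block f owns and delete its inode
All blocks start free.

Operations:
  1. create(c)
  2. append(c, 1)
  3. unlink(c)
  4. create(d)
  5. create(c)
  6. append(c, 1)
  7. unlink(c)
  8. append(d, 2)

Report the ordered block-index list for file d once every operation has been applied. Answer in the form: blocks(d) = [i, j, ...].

blocks(d) = [0, 1, 2]

  1. create(c)  ⇒  F........  {c→[0]}
  2. append(c, 1)  ⇒  FF.......  {c→[0, 1]}
  3. unlink(c)  ⇒  .........  {}
  4. create(d)  ⇒  F........  {d→[0]}
  5. create(c)  ⇒  FF.......  {c→[1]; d→[0]}
  6. append(c, 1)  ⇒  FFF......  {c→[1, 2]; d→[0]}
  7. unlink(c)  ⇒  F........  {d→[0]}
  8. append(d, 2)  ⇒  FFF......  {d→[0, 1, 2]}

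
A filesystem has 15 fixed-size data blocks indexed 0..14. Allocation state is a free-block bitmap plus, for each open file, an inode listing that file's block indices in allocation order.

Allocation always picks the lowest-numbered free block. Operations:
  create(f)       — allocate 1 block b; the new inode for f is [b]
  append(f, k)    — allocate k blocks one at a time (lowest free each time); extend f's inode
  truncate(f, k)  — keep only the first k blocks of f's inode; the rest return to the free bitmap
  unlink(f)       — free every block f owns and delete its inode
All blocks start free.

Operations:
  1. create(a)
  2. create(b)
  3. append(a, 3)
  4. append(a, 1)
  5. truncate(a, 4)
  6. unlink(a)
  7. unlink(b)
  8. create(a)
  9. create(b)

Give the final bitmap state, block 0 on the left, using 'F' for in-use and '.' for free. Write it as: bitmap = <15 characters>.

bitmap = FF.............

after create(a) → a:[0]  free=[F..............]
after create(b) → a:[0], b:[1]  free=[FF.............]
after append(a, 3) → a:[0, 2, 3, 4], b:[1]  free=[FFFFF..........]
after append(a, 1) → a:[0, 2, 3, 4, 5], b:[1]  free=[FFFFFF.........]
after truncate(a, 4) → a:[0, 2, 3, 4], b:[1]  free=[FFFFF..........]
after unlink(a) → b:[1]  free=[.F.............]
after unlink(b) →   free=[...............]
after create(a) → a:[0]  free=[F..............]
after create(b) → a:[0], b:[1]  free=[FF.............]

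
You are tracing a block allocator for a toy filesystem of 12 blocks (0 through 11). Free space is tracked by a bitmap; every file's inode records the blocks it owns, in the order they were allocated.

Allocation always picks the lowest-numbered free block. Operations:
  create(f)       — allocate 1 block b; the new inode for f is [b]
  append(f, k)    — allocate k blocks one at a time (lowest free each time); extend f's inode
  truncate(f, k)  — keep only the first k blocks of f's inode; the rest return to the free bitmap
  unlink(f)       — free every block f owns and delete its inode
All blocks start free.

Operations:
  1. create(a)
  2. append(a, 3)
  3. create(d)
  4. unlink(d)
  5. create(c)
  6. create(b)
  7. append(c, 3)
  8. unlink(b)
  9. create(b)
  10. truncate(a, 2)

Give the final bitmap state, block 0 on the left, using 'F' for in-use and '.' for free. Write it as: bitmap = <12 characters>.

[1] create(a) — a=0 (map F...........)
[2] append(a, 3) — a=0,1,2,3 (map FFFF........)
[3] create(d) — a=0,1,2,3 d=4 (map FFFFF.......)
[4] unlink(d) — a=0,1,2,3 (map FFFF........)
[5] create(c) — a=0,1,2,3 c=4 (map FFFFF.......)
[6] create(b) — a=0,1,2,3 b=5 c=4 (map FFFFFF......)
[7] append(c, 3) — a=0,1,2,3 b=5 c=4,6,7,8 (map FFFFFFFFF...)
[8] unlink(b) — a=0,1,2,3 c=4,6,7,8 (map FFFFF.FFF...)
[9] create(b) — a=0,1,2,3 b=5 c=4,6,7,8 (map FFFFFFFFF...)
[10] truncate(a, 2) — a=0,1 b=5 c=4,6,7,8 (map FF..FFFFF...)

bitmap = FF..FFFFF...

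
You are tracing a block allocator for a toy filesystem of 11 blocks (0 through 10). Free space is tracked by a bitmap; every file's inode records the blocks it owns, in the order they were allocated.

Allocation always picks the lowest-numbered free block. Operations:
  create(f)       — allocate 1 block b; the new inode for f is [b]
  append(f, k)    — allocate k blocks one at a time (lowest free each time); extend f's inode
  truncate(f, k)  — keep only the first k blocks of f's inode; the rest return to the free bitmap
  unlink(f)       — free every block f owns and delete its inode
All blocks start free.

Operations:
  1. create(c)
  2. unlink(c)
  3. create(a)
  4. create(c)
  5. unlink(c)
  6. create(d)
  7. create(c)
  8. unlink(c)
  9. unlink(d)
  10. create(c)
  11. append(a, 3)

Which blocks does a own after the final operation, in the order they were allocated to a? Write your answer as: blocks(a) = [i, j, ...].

create(c): bitmap=F.......... | c=[0]
unlink(c): bitmap=........... | 
create(a): bitmap=F.......... | a=[0]
create(c): bitmap=FF......... | a=[0] c=[1]
unlink(c): bitmap=F.......... | a=[0]
create(d): bitmap=FF......... | a=[0] d=[1]
create(c): bitmap=FFF........ | a=[0] c=[2] d=[1]
unlink(c): bitmap=FF......... | a=[0] d=[1]
unlink(d): bitmap=F.......... | a=[0]
create(c): bitmap=FF......... | a=[0] c=[1]
append(a, 3): bitmap=FFFFF...... | a=[0, 2, 3, 4] c=[1]

blocks(a) = [0, 2, 3, 4]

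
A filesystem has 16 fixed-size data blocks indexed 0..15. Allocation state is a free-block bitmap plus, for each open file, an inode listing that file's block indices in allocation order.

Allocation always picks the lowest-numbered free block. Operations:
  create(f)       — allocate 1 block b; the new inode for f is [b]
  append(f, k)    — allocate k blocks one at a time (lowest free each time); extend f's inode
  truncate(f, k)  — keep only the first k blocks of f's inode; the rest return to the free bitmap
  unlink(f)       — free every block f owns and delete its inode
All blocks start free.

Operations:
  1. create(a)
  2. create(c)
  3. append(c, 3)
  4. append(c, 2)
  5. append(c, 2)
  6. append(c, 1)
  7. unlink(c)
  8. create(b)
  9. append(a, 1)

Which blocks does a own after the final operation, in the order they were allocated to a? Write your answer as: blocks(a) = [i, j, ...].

blocks(a) = [0, 2]

create(a): bitmap=F............... | a=[0]
create(c): bitmap=FF.............. | a=[0] c=[1]
append(c, 3): bitmap=FFFFF........... | a=[0] c=[1, 2, 3, 4]
append(c, 2): bitmap=FFFFFFF......... | a=[0] c=[1, 2, 3, 4, 5, 6]
append(c, 2): bitmap=FFFFFFFFF....... | a=[0] c=[1, 2, 3, 4, 5, 6, 7, 8]
append(c, 1): bitmap=FFFFFFFFFF...... | a=[0] c=[1, 2, 3, 4, 5, 6, 7, 8, 9]
unlink(c): bitmap=F............... | a=[0]
create(b): bitmap=FF.............. | a=[0] b=[1]
append(a, 1): bitmap=FFF............. | a=[0, 2] b=[1]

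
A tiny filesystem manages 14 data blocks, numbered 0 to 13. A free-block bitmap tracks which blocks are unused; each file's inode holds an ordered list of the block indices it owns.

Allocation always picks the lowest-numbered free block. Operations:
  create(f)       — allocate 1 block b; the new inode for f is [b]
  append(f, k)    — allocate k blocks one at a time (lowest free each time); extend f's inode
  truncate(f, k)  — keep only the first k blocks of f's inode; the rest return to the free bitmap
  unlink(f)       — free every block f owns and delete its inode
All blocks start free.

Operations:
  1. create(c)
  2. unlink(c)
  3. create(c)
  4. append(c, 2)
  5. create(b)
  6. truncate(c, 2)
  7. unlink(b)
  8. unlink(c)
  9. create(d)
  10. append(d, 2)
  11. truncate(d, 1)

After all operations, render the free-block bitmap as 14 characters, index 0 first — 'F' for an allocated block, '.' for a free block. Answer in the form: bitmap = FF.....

create(c): bitmap=F............. | c=[0]
unlink(c): bitmap=.............. | 
create(c): bitmap=F............. | c=[0]
append(c, 2): bitmap=FFF........... | c=[0, 1, 2]
create(b): bitmap=FFFF.......... | b=[3] c=[0, 1, 2]
truncate(c, 2): bitmap=FF.F.......... | b=[3] c=[0, 1]
unlink(b): bitmap=FF............ | c=[0, 1]
unlink(c): bitmap=.............. | 
create(d): bitmap=F............. | d=[0]
append(d, 2): bitmap=FFF........... | d=[0, 1, 2]
truncate(d, 1): bitmap=F............. | d=[0]

bitmap = F.............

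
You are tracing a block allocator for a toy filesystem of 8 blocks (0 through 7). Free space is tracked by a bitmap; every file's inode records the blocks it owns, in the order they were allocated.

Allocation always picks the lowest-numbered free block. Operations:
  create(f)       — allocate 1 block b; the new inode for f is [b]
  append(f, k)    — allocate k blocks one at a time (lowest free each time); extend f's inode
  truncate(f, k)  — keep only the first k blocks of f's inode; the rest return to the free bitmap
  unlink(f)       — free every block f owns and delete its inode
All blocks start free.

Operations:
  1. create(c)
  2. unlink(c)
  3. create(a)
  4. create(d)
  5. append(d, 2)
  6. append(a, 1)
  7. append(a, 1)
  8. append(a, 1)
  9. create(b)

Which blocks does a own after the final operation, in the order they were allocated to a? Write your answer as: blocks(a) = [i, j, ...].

blocks(a) = [0, 4, 5, 6]

  1. create(c)  ⇒  F.......  {c→[0]}
  2. unlink(c)  ⇒  ........  {}
  3. create(a)  ⇒  F.......  {a→[0]}
  4. create(d)  ⇒  FF......  {a→[0]; d→[1]}
  5. append(d, 2)  ⇒  FFFF....  {a→[0]; d→[1, 2, 3]}
  6. append(a, 1)  ⇒  FFFFF...  {a→[0, 4]; d→[1, 2, 3]}
  7. append(a, 1)  ⇒  FFFFFF..  {a→[0, 4, 5]; d→[1, 2, 3]}
  8. append(a, 1)  ⇒  FFFFFFF.  {a→[0, 4, 5, 6]; d→[1, 2, 3]}
  9. create(b)  ⇒  FFFFFFFF  {a→[0, 4, 5, 6]; b→[7]; d→[1, 2, 3]}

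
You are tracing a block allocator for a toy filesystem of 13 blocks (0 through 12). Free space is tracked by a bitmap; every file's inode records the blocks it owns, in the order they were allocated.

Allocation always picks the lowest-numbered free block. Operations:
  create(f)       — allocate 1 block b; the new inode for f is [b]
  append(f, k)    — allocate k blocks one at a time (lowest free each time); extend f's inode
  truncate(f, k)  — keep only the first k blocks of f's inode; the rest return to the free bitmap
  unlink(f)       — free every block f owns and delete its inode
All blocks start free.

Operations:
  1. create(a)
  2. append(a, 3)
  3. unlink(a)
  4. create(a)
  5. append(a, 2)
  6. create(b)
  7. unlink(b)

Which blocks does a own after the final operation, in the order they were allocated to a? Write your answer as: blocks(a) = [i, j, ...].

blocks(a) = [0, 1, 2]

[1] create(a) — a=0 (map F............)
[2] append(a, 3) — a=0,1,2,3 (map FFFF.........)
[3] unlink(a) —  (map .............)
[4] create(a) — a=0 (map F............)
[5] append(a, 2) — a=0,1,2 (map FFF..........)
[6] create(b) — a=0,1,2 b=3 (map FFFF.........)
[7] unlink(b) — a=0,1,2 (map FFF..........)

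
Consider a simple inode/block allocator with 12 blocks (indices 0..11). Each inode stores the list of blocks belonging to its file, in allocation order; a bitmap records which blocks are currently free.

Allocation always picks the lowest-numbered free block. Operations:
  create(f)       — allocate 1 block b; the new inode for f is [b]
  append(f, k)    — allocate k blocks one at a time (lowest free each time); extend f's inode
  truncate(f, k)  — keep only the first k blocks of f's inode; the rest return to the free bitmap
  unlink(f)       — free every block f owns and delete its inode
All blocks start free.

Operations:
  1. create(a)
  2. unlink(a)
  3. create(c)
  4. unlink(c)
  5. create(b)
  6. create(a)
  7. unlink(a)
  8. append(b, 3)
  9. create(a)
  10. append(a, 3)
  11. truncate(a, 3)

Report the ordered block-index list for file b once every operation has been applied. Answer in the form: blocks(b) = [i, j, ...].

blocks(b) = [0, 1, 2, 3]

create(a): bitmap=F........... | a=[0]
unlink(a): bitmap=............ | 
create(c): bitmap=F........... | c=[0]
unlink(c): bitmap=............ | 
create(b): bitmap=F........... | b=[0]
create(a): bitmap=FF.......... | a=[1] b=[0]
unlink(a): bitmap=F........... | b=[0]
append(b, 3): bitmap=FFFF........ | b=[0, 1, 2, 3]
create(a): bitmap=FFFFF....... | a=[4] b=[0, 1, 2, 3]
append(a, 3): bitmap=FFFFFFFF.... | a=[4, 5, 6, 7] b=[0, 1, 2, 3]
truncate(a, 3): bitmap=FFFFFFF..... | a=[4, 5, 6] b=[0, 1, 2, 3]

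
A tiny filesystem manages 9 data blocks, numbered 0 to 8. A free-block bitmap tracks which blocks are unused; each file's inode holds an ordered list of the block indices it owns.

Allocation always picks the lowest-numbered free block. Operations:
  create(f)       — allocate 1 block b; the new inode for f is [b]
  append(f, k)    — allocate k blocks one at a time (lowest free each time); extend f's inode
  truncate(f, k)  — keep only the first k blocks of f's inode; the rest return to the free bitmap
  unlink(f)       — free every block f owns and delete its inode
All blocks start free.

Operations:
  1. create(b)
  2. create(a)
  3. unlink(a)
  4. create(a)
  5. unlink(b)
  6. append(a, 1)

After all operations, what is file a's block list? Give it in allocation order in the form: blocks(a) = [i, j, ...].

blocks(a) = [1, 0]

  1. create(b)  ⇒  F........  {b→[0]}
  2. create(a)  ⇒  FF.......  {a→[1]; b→[0]}
  3. unlink(a)  ⇒  F........  {b→[0]}
  4. create(a)  ⇒  FF.......  {a→[1]; b→[0]}
  5. unlink(b)  ⇒  .F.......  {a→[1]}
  6. append(a, 1)  ⇒  FF.......  {a→[1, 0]}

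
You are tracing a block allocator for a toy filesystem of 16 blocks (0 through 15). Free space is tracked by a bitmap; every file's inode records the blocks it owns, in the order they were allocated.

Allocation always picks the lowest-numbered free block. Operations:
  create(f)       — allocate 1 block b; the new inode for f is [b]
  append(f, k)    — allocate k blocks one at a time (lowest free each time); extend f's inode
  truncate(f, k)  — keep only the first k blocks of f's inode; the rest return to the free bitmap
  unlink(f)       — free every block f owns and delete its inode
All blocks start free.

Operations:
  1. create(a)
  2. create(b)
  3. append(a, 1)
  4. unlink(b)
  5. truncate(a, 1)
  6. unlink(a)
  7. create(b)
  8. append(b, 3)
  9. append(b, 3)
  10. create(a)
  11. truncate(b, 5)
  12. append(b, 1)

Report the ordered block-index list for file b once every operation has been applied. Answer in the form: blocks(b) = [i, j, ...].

blocks(b) = [0, 1, 2, 3, 4, 5]

create(a): bitmap=F............... | a=[0]
create(b): bitmap=FF.............. | a=[0] b=[1]
append(a, 1): bitmap=FFF............. | a=[0, 2] b=[1]
unlink(b): bitmap=F.F............. | a=[0, 2]
truncate(a, 1): bitmap=F............... | a=[0]
unlink(a): bitmap=................ | 
create(b): bitmap=F............... | b=[0]
append(b, 3): bitmap=FFFF............ | b=[0, 1, 2, 3]
append(b, 3): bitmap=FFFFFFF......... | b=[0, 1, 2, 3, 4, 5, 6]
create(a): bitmap=FFFFFFFF........ | a=[7] b=[0, 1, 2, 3, 4, 5, 6]
truncate(b, 5): bitmap=FFFFF..F........ | a=[7] b=[0, 1, 2, 3, 4]
append(b, 1): bitmap=FFFFFF.F........ | a=[7] b=[0, 1, 2, 3, 4, 5]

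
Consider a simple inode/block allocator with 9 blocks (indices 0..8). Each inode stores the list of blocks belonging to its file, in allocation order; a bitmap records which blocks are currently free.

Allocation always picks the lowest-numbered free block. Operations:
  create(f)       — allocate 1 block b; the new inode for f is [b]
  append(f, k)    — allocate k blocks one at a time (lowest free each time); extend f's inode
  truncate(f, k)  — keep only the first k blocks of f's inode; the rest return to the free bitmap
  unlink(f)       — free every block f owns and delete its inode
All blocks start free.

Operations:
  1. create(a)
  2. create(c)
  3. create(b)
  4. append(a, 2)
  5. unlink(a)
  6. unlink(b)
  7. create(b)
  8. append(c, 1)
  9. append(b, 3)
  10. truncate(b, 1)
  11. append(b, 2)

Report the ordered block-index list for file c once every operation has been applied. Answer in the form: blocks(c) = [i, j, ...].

create(a): bitmap=F........ | a=[0]
create(c): bitmap=FF....... | a=[0] c=[1]
create(b): bitmap=FFF...... | a=[0] b=[2] c=[1]
append(a, 2): bitmap=FFFFF.... | a=[0, 3, 4] b=[2] c=[1]
unlink(a): bitmap=.FF...... | b=[2] c=[1]
unlink(b): bitmap=.F....... | c=[1]
create(b): bitmap=FF....... | b=[0] c=[1]
append(c, 1): bitmap=FFF...... | b=[0] c=[1, 2]
append(b, 3): bitmap=FFFFFF... | b=[0, 3, 4, 5] c=[1, 2]
truncate(b, 1): bitmap=FFF...... | b=[0] c=[1, 2]
append(b, 2): bitmap=FFFFF.... | b=[0, 3, 4] c=[1, 2]

blocks(c) = [1, 2]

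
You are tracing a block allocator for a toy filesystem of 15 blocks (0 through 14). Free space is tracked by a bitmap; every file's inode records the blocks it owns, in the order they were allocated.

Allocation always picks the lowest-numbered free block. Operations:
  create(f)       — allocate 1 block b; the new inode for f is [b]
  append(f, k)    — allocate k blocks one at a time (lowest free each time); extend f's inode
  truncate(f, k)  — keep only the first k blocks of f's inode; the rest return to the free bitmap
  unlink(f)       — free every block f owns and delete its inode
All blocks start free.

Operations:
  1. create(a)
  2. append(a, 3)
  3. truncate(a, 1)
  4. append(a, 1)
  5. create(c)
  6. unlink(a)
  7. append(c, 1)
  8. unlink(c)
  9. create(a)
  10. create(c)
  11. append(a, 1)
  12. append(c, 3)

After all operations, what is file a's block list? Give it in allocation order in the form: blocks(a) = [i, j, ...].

create(a): bitmap=F.............. | a=[0]
append(a, 3): bitmap=FFFF........... | a=[0, 1, 2, 3]
truncate(a, 1): bitmap=F.............. | a=[0]
append(a, 1): bitmap=FF............. | a=[0, 1]
create(c): bitmap=FFF............ | a=[0, 1] c=[2]
unlink(a): bitmap=..F............ | c=[2]
append(c, 1): bitmap=F.F............ | c=[2, 0]
unlink(c): bitmap=............... | 
create(a): bitmap=F.............. | a=[0]
create(c): bitmap=FF............. | a=[0] c=[1]
append(a, 1): bitmap=FFF............ | a=[0, 2] c=[1]
append(c, 3): bitmap=FFFFFF......... | a=[0, 2] c=[1, 3, 4, 5]

blocks(a) = [0, 2]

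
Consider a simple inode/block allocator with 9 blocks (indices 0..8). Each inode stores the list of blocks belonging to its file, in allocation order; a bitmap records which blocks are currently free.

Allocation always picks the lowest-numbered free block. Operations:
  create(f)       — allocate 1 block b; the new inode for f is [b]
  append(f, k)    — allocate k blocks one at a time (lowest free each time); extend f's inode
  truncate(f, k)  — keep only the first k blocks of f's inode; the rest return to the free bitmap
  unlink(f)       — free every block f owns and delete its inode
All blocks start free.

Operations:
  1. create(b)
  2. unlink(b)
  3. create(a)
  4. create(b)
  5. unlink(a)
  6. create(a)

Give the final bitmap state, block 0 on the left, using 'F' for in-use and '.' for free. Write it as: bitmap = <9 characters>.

after create(b) → b:[0]  free=[F........]
after unlink(b) →   free=[.........]
after create(a) → a:[0]  free=[F........]
after create(b) → a:[0], b:[1]  free=[FF.......]
after unlink(a) → b:[1]  free=[.F.......]
after create(a) → a:[0], b:[1]  free=[FF.......]

bitmap = FF.......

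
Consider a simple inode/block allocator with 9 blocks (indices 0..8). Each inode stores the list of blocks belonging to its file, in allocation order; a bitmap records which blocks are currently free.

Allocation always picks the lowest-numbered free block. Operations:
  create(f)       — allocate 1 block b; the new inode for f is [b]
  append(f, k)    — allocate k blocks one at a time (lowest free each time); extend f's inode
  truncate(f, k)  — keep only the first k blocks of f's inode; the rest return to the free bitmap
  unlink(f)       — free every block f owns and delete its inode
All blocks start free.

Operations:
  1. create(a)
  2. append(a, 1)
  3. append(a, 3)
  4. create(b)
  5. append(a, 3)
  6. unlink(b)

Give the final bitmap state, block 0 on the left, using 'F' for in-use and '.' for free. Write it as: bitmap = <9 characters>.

  1. create(a)  ⇒  F........  {a→[0]}
  2. append(a, 1)  ⇒  FF.......  {a→[0, 1]}
  3. append(a, 3)  ⇒  FFFFF....  {a→[0, 1, 2, 3, 4]}
  4. create(b)  ⇒  FFFFFF...  {a→[0, 1, 2, 3, 4]; b→[5]}
  5. append(a, 3)  ⇒  FFFFFFFFF  {a→[0, 1, 2, 3, 4, 6, 7, 8]; b→[5]}
  6. unlink(b)  ⇒  FFFFF.FFF  {a→[0, 1, 2, 3, 4, 6, 7, 8]}

bitmap = FFFFF.FFF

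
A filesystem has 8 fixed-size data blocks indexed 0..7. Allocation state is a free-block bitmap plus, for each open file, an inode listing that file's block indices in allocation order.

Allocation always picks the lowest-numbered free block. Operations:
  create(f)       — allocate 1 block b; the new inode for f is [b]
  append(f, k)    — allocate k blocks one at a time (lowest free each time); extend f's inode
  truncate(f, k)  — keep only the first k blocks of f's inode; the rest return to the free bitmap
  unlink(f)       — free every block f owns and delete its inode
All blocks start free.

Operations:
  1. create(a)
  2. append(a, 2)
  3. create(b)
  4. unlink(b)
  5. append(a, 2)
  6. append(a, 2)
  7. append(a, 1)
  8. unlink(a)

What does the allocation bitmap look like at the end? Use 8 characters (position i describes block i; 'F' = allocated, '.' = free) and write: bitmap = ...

after create(a) → a:[0]  free=[F.......]
after append(a, 2) → a:[0, 1, 2]  free=[FFF.....]
after create(b) → a:[0, 1, 2], b:[3]  free=[FFFF....]
after unlink(b) → a:[0, 1, 2]  free=[FFF.....]
after append(a, 2) → a:[0, 1, 2, 3, 4]  free=[FFFFF...]
after append(a, 2) → a:[0, 1, 2, 3, 4, 5, 6]  free=[FFFFFFF.]
after append(a, 1) → a:[0, 1, 2, 3, 4, 5, 6, 7]  free=[FFFFFFFF]
after unlink(a) →   free=[........]

bitmap = ........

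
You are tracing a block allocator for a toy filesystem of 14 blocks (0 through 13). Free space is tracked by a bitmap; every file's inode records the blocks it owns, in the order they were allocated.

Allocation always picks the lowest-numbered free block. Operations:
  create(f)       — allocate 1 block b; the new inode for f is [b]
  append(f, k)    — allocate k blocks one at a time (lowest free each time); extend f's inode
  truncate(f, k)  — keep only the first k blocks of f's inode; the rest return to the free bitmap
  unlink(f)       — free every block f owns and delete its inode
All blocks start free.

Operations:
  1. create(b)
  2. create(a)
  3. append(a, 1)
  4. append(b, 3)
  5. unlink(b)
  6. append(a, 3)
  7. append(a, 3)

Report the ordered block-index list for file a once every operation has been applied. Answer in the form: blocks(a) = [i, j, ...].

  1. create(b)  ⇒  F.............  {b→[0]}
  2. create(a)  ⇒  FF............  {a→[1]; b→[0]}
  3. append(a, 1)  ⇒  FFF...........  {a→[1, 2]; b→[0]}
  4. append(b, 3)  ⇒  FFFFFF........  {a→[1, 2]; b→[0, 3, 4, 5]}
  5. unlink(b)  ⇒  .FF...........  {a→[1, 2]}
  6. append(a, 3)  ⇒  FFFFF.........  {a→[1, 2, 0, 3, 4]}
  7. append(a, 3)  ⇒  FFFFFFFF......  {a→[1, 2, 0, 3, 4, 5, 6, 7]}

blocks(a) = [1, 2, 0, 3, 4, 5, 6, 7]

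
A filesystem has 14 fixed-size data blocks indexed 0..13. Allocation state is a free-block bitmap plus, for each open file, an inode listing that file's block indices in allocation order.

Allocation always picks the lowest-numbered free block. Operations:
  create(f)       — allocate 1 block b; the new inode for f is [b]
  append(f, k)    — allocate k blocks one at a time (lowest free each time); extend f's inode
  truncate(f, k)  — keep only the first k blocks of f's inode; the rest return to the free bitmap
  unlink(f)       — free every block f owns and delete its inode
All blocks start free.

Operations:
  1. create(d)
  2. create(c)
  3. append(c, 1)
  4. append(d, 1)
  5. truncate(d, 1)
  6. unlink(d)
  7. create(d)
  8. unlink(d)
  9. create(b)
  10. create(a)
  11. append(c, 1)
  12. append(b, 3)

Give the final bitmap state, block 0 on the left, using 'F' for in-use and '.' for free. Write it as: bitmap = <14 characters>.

  1. create(d)  ⇒  F.............  {d→[0]}
  2. create(c)  ⇒  FF............  {c→[1]; d→[0]}
  3. append(c, 1)  ⇒  FFF...........  {c→[1, 2]; d→[0]}
  4. append(d, 1)  ⇒  FFFF..........  {c→[1, 2]; d→[0, 3]}
  5. truncate(d, 1)  ⇒  FFF...........  {c→[1, 2]; d→[0]}
  6. unlink(d)  ⇒  .FF...........  {c→[1, 2]}
  7. create(d)  ⇒  FFF...........  {c→[1, 2]; d→[0]}
  8. unlink(d)  ⇒  .FF...........  {c→[1, 2]}
  9. create(b)  ⇒  FFF...........  {b→[0]; c→[1, 2]}
  10. create(a)  ⇒  FFFF..........  {a→[3]; b→[0]; c→[1, 2]}
  11. append(c, 1)  ⇒  FFFFF.........  {a→[3]; b→[0]; c→[1, 2, 4]}
  12. append(b, 3)  ⇒  FFFFFFFF......  {a→[3]; b→[0, 5, 6, 7]; c→[1, 2, 4]}

bitmap = FFFFFFFF......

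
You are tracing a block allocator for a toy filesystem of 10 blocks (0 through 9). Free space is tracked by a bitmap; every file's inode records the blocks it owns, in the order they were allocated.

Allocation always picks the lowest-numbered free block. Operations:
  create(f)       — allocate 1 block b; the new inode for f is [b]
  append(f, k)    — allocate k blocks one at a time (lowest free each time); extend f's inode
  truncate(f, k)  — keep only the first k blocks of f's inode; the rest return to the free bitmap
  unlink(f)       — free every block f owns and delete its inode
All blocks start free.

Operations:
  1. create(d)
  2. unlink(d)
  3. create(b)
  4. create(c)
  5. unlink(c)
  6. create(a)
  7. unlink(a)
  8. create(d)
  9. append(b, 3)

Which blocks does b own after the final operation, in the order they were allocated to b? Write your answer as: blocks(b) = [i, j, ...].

blocks(b) = [0, 2, 3, 4]

  1. create(d)  ⇒  F.........  {d→[0]}
  2. unlink(d)  ⇒  ..........  {}
  3. create(b)  ⇒  F.........  {b→[0]}
  4. create(c)  ⇒  FF........  {b→[0]; c→[1]}
  5. unlink(c)  ⇒  F.........  {b→[0]}
  6. create(a)  ⇒  FF........  {a→[1]; b→[0]}
  7. unlink(a)  ⇒  F.........  {b→[0]}
  8. create(d)  ⇒  FF........  {b→[0]; d→[1]}
  9. append(b, 3)  ⇒  FFFFF.....  {b→[0, 2, 3, 4]; d→[1]}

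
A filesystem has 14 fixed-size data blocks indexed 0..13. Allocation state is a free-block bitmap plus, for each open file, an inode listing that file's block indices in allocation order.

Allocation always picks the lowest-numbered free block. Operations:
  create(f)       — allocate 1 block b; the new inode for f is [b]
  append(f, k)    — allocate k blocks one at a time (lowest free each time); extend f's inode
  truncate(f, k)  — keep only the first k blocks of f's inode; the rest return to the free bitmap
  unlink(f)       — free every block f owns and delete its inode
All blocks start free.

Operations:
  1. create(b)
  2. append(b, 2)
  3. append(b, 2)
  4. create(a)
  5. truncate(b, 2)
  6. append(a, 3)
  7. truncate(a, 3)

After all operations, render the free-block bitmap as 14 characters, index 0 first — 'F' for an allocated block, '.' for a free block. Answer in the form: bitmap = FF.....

create(b): bitmap=F............. | b=[0]
append(b, 2): bitmap=FFF........... | b=[0, 1, 2]
append(b, 2): bitmap=FFFFF......... | b=[0, 1, 2, 3, 4]
create(a): bitmap=FFFFFF........ | a=[5] b=[0, 1, 2, 3, 4]
truncate(b, 2): bitmap=FF...F........ | a=[5] b=[0, 1]
append(a, 3): bitmap=FFFFFF........ | a=[5, 2, 3, 4] b=[0, 1]
truncate(a, 3): bitmap=FFFF.F........ | a=[5, 2, 3] b=[0, 1]

bitmap = FFFF.F........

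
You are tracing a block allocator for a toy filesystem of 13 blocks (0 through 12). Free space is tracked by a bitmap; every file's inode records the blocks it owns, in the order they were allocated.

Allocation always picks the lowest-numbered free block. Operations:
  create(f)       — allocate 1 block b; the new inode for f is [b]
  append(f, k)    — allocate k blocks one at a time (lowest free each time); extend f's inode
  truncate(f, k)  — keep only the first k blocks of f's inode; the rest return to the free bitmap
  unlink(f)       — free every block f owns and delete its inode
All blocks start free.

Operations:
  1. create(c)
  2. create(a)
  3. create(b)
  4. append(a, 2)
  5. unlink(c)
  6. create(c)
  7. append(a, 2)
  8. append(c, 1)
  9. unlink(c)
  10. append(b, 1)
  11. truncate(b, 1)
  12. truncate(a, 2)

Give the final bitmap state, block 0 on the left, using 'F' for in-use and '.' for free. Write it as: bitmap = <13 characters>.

after create(c) → c:[0]  free=[F............]
after create(a) → a:[1], c:[0]  free=[FF...........]
after create(b) → a:[1], b:[2], c:[0]  free=[FFF..........]
after append(a, 2) → a:[1, 3, 4], b:[2], c:[0]  free=[FFFFF........]
after unlink(c) → a:[1, 3, 4], b:[2]  free=[.FFFF........]
after create(c) → a:[1, 3, 4], b:[2], c:[0]  free=[FFFFF........]
after append(a, 2) → a:[1, 3, 4, 5, 6], b:[2], c:[0]  free=[FFFFFFF......]
after append(c, 1) → a:[1, 3, 4, 5, 6], b:[2], c:[0, 7]  free=[FFFFFFFF.....]
after unlink(c) → a:[1, 3, 4, 5, 6], b:[2]  free=[.FFFFFF......]
after append(b, 1) → a:[1, 3, 4, 5, 6], b:[2, 0]  free=[FFFFFFF......]
after truncate(b, 1) → a:[1, 3, 4, 5, 6], b:[2]  free=[.FFFFFF......]
after truncate(a, 2) → a:[1, 3], b:[2]  free=[.FFF.........]

bitmap = .FFF.........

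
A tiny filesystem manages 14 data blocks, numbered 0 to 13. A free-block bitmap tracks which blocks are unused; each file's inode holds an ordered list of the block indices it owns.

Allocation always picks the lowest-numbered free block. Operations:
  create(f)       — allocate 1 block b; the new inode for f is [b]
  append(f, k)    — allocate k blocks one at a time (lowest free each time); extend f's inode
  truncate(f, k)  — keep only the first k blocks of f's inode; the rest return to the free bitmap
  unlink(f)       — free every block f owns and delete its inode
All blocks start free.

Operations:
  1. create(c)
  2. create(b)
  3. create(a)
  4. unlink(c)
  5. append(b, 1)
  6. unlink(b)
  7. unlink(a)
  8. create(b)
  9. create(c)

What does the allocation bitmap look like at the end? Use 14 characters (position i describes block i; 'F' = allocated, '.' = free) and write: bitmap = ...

[1] create(c) — c=0 (map F.............)
[2] create(b) — b=1 c=0 (map FF............)
[3] create(a) — a=2 b=1 c=0 (map FFF...........)
[4] unlink(c) — a=2 b=1 (map .FF...........)
[5] append(b, 1) — a=2 b=1,0 (map FFF...........)
[6] unlink(b) — a=2 (map ..F...........)
[7] unlink(a) —  (map ..............)
[8] create(b) — b=0 (map F.............)
[9] create(c) — b=0 c=1 (map FF............)

bitmap = FF............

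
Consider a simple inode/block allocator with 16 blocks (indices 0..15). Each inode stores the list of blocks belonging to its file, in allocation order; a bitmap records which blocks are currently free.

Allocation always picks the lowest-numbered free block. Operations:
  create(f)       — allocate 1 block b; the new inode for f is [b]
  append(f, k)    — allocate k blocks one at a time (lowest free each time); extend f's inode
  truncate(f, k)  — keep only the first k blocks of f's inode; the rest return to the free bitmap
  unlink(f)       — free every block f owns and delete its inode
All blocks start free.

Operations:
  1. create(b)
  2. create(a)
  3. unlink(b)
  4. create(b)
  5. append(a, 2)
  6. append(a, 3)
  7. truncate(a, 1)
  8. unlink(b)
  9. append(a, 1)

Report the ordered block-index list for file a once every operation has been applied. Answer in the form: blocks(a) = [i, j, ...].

create(b): bitmap=F............... | b=[0]
create(a): bitmap=FF.............. | a=[1] b=[0]
unlink(b): bitmap=.F.............. | a=[1]
create(b): bitmap=FF.............. | a=[1] b=[0]
append(a, 2): bitmap=FFFF............ | a=[1, 2, 3] b=[0]
append(a, 3): bitmap=FFFFFFF......... | a=[1, 2, 3, 4, 5, 6] b=[0]
truncate(a, 1): bitmap=FF.............. | a=[1] b=[0]
unlink(b): bitmap=.F.............. | a=[1]
append(a, 1): bitmap=FF.............. | a=[1, 0]

blocks(a) = [1, 0]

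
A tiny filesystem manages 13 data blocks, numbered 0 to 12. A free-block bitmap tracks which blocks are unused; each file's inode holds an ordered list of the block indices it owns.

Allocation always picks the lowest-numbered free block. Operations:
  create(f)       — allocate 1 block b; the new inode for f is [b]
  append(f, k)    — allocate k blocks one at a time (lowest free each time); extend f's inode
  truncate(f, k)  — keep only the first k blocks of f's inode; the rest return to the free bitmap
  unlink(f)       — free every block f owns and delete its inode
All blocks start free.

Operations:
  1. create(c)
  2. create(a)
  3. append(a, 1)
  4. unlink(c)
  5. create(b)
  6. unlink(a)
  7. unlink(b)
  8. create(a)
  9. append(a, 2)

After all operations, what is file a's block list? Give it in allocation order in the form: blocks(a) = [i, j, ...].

[1] create(c) — c=0 (map F............)
[2] create(a) — a=1 c=0 (map FF...........)
[3] append(a, 1) — a=1,2 c=0 (map FFF..........)
[4] unlink(c) — a=1,2 (map .FF..........)
[5] create(b) — a=1,2 b=0 (map FFF..........)
[6] unlink(a) — b=0 (map F............)
[7] unlink(b) —  (map .............)
[8] create(a) — a=0 (map F............)
[9] append(a, 2) — a=0,1,2 (map FFF..........)

blocks(a) = [0, 1, 2]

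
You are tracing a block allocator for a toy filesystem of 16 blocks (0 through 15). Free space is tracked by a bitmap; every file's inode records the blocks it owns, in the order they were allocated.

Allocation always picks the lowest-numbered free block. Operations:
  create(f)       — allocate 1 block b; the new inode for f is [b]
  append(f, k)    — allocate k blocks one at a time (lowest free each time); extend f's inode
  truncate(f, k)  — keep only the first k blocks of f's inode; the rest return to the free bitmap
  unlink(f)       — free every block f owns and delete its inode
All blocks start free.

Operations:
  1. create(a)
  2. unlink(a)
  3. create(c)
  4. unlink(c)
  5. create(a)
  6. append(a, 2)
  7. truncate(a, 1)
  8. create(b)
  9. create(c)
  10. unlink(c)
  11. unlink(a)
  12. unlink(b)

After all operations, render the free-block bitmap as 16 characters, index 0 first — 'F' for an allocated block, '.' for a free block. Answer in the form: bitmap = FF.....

bitmap = ................

[1] create(a) — a=0 (map F...............)
[2] unlink(a) —  (map ................)
[3] create(c) — c=0 (map F...............)
[4] unlink(c) —  (map ................)
[5] create(a) — a=0 (map F...............)
[6] append(a, 2) — a=0,1,2 (map FFF.............)
[7] truncate(a, 1) — a=0 (map F...............)
[8] create(b) — a=0 b=1 (map FF..............)
[9] create(c) — a=0 b=1 c=2 (map FFF.............)
[10] unlink(c) — a=0 b=1 (map FF..............)
[11] unlink(a) — b=1 (map .F..............)
[12] unlink(b) —  (map ................)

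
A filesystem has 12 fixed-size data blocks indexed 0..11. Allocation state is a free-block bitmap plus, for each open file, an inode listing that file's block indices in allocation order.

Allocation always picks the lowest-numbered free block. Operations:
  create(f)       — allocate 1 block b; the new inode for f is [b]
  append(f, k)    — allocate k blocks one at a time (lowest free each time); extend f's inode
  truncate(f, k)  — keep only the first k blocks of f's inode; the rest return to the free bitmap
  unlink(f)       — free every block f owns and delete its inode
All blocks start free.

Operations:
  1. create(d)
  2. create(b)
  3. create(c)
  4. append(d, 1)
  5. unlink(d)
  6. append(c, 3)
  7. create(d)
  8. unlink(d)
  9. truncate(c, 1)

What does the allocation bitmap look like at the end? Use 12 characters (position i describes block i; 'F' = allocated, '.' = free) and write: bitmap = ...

  1. create(d)  ⇒  F...........  {d→[0]}
  2. create(b)  ⇒  FF..........  {b→[1]; d→[0]}
  3. create(c)  ⇒  FFF.........  {b→[1]; c→[2]; d→[0]}
  4. append(d, 1)  ⇒  FFFF........  {b→[1]; c→[2]; d→[0, 3]}
  5. unlink(d)  ⇒  .FF.........  {b→[1]; c→[2]}
  6. append(c, 3)  ⇒  FFFFF.......  {b→[1]; c→[2, 0, 3, 4]}
  7. create(d)  ⇒  FFFFFF......  {b→[1]; c→[2, 0, 3, 4]; d→[5]}
  8. unlink(d)  ⇒  FFFFF.......  {b→[1]; c→[2, 0, 3, 4]}
  9. truncate(c, 1)  ⇒  .FF.........  {b→[1]; c→[2]}

bitmap = .FF.........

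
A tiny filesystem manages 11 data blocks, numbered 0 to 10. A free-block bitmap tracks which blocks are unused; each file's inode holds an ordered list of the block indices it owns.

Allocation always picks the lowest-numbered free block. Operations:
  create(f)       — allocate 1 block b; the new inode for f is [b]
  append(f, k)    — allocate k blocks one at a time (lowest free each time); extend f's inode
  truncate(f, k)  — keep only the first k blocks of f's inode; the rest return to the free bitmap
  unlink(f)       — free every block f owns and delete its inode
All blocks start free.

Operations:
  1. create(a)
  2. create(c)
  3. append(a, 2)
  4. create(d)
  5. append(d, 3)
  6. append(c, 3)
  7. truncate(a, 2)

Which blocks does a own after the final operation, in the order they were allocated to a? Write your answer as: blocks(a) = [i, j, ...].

create(a): bitmap=F.......... | a=[0]
create(c): bitmap=FF......... | a=[0] c=[1]
append(a, 2): bitmap=FFFF....... | a=[0, 2, 3] c=[1]
create(d): bitmap=FFFFF...... | a=[0, 2, 3] c=[1] d=[4]
append(d, 3): bitmap=FFFFFFFF... | a=[0, 2, 3] c=[1] d=[4, 5, 6, 7]
append(c, 3): bitmap=FFFFFFFFFFF | a=[0, 2, 3] c=[1, 8, 9, 10] d=[4, 5, 6, 7]
truncate(a, 2): bitmap=FFF.FFFFFFF | a=[0, 2] c=[1, 8, 9, 10] d=[4, 5, 6, 7]

blocks(a) = [0, 2]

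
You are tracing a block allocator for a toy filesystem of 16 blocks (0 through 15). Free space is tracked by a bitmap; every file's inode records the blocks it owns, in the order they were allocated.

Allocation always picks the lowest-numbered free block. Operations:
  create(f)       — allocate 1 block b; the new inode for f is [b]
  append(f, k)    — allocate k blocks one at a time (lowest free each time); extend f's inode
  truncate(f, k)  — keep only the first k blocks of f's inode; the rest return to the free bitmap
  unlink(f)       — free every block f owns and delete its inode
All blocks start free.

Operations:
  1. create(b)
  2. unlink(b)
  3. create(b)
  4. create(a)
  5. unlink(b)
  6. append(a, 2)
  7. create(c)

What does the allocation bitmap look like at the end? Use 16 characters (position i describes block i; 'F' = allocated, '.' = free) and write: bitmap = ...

after create(b) → b:[0]  free=[F...............]
after unlink(b) →   free=[................]
after create(b) → b:[0]  free=[F...............]
after create(a) → a:[1], b:[0]  free=[FF..............]
after unlink(b) → a:[1]  free=[.F..............]
after append(a, 2) → a:[1, 0, 2]  free=[FFF.............]
after create(c) → a:[1, 0, 2], c:[3]  free=[FFFF............]

bitmap = FFFF............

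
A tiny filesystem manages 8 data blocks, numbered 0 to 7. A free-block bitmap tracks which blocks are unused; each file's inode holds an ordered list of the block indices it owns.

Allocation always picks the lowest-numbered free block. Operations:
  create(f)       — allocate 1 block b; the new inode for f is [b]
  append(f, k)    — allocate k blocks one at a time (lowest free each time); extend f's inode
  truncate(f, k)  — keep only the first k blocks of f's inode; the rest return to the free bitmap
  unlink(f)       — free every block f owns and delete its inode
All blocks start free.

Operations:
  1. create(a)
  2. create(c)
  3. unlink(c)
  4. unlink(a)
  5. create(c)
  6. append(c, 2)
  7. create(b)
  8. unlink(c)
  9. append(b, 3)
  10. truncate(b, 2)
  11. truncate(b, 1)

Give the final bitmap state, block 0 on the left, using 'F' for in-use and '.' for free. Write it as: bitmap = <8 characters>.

bitmap = ...F....

  1. create(a)  ⇒  F.......  {a→[0]}
  2. create(c)  ⇒  FF......  {a→[0]; c→[1]}
  3. unlink(c)  ⇒  F.......  {a→[0]}
  4. unlink(a)  ⇒  ........  {}
  5. create(c)  ⇒  F.......  {c→[0]}
  6. append(c, 2)  ⇒  FFF.....  {c→[0, 1, 2]}
  7. create(b)  ⇒  FFFF....  {b→[3]; c→[0, 1, 2]}
  8. unlink(c)  ⇒  ...F....  {b→[3]}
  9. append(b, 3)  ⇒  FFFF....  {b→[3, 0, 1, 2]}
  10. truncate(b, 2)  ⇒  F..F....  {b→[3, 0]}
  11. truncate(b, 1)  ⇒  ...F....  {b→[3]}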